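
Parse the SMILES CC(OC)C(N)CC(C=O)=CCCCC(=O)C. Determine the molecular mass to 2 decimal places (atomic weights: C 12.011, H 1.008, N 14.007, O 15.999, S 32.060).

First, the molecular formula is C13H23NO3 (counting implicit H from valence).
  C: 13 × 12.011 = 156.143
  H: 23 × 1.008 = 23.184
  N: 1 × 14.007 = 14.007
  O: 3 × 15.999 = 47.997
Sum: 13×12.011 + 23×1.008 + 1×14.007 + 3×15.999 = 241.331 → 241.33 g/mol.

241.33 g/mol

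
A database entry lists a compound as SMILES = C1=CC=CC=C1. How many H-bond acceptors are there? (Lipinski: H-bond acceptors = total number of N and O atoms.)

0

N atoms: 0; O atoms: 0.
Lipinski HBA = 0 + 0 = 0.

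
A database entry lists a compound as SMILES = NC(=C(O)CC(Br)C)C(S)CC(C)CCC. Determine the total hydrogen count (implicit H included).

24

Walk through each heavy atom and fill implicit hydrogens from standard valence (C 4, N 3, O 2, S 2, halogen 1):
  atom 1: N, bond orders sum to 1 (valence 3) → 2 H
  atom 2: C, bond orders sum to 4 (valence 4) → 0 H
  atom 3: C, bond orders sum to 4 (valence 4) → 0 H
  atom 4: O, bond orders sum to 1 (valence 2) → 1 H
  atom 5: C, bond orders sum to 2 (valence 4) → 2 H
  atom 6: C, bond orders sum to 3 (valence 4) → 1 H
  atom 7: Br (halogen, monovalent) → 0 H
  atom 8: C, bond orders sum to 1 (valence 4) → 3 H
  atom 9: C, bond orders sum to 3 (valence 4) → 1 H
  atom 10: S, bond orders sum to 1 (valence 2) → 1 H
  atom 11: C, bond orders sum to 2 (valence 4) → 2 H
  atom 12: C, bond orders sum to 3 (valence 4) → 1 H
  atom 13: C, bond orders sum to 1 (valence 4) → 3 H
  atom 14: C, bond orders sum to 2 (valence 4) → 2 H
  atom 15: C, bond orders sum to 2 (valence 4) → 2 H
  atom 16: C, bond orders sum to 1 (valence 4) → 3 H
Total hydrogens: 24.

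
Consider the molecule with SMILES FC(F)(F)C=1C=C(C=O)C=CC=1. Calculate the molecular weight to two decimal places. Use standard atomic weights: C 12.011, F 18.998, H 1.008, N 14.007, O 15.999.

First, the molecular formula is C8H5F3O (counting implicit H from valence).
  C: 8 × 12.011 = 96.088
  F: 3 × 18.998 = 56.994
  H: 5 × 1.008 = 5.040
  O: 1 × 15.999 = 15.999
Sum: 8×12.011 + 3×18.998 + 5×1.008 + 1×15.999 = 174.121 → 174.12 g/mol.

174.12 g/mol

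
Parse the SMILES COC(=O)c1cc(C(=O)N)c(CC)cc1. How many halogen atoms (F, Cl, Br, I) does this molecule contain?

Scan the SMILES for the halogen motif — none present.
Groups that are present: 1 amide, 1 ester.

0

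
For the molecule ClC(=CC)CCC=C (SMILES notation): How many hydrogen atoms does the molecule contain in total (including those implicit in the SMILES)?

Walk through each heavy atom and fill implicit hydrogens from standard valence (C 4, N 3, O 2, S 2, halogen 1):
  atom 1: Cl (halogen, monovalent) → 0 H
  atom 2: C, bond orders sum to 4 (valence 4) → 0 H
  atom 3: C, bond orders sum to 3 (valence 4) → 1 H
  atom 4: C, bond orders sum to 1 (valence 4) → 3 H
  atom 5: C, bond orders sum to 2 (valence 4) → 2 H
  atom 6: C, bond orders sum to 2 (valence 4) → 2 H
  atom 7: C, bond orders sum to 3 (valence 4) → 1 H
  atom 8: C, bond orders sum to 2 (valence 4) → 2 H
Total hydrogens: 11.

11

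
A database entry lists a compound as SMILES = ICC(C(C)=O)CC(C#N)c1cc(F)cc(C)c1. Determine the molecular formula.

C14H15FINO

Walk through each heavy atom and fill implicit hydrogens from standard valence (C 4, N 3, O 2, S 2, halogen 1); for lowercase aromatic atoms, an aromatic c carries 1 H when it has two neighbours and 0 H with three, and aromatic n carries 0 H:
  atom 1: I (halogen, monovalent) → 0 H
  atom 2: C, bond orders sum to 2 (valence 4) → 2 H
  atom 3: C, bond orders sum to 3 (valence 4) → 1 H
  atom 4: C, bond orders sum to 4 (valence 4) → 0 H
  atom 5: C, bond orders sum to 1 (valence 4) → 3 H
  atom 6: O, bond orders sum to 2 (valence 2) → 0 H
  atom 7: C, bond orders sum to 2 (valence 4) → 2 H
  atom 8: C, bond orders sum to 3 (valence 4) → 1 H
  atom 9: C, bond orders sum to 4 (valence 4) → 0 H
  atom 10: N, bond orders sum to 3 (valence 3) → 0 H
  atom 11: aromatic c, 3 neighbours → 0 H
  atom 12: aromatic c, 2 neighbours → 1 H
  atom 13: aromatic c, 3 neighbours → 0 H
  atom 14: F (halogen, monovalent) → 0 H
  atom 15: aromatic c, 2 neighbours → 1 H
  atom 16: aromatic c, 3 neighbours → 0 H
  atom 17: C, bond orders sum to 1 (valence 4) → 3 H
  atom 18: aromatic c, 2 neighbours → 1 H
Totals → C:14, H:15, F:1, I:1, N:1, O:1.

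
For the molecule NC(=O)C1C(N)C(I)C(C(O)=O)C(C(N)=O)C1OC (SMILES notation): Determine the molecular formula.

C10H16IN3O5

Walk through each heavy atom and fill implicit hydrogens from standard valence (C 4, N 3, O 2, S 2, halogen 1):
  atom 1: N, bond orders sum to 1 (valence 3) → 2 H
  atom 2: C, bond orders sum to 4 (valence 4) → 0 H
  atom 3: O, bond orders sum to 2 (valence 2) → 0 H
  atom 4: C, bond orders sum to 3 (valence 4) → 1 H
  atom 5: C, bond orders sum to 3 (valence 4) → 1 H
  atom 6: N, bond orders sum to 1 (valence 3) → 2 H
  atom 7: C, bond orders sum to 3 (valence 4) → 1 H
  atom 8: I (halogen, monovalent) → 0 H
  atom 9: C, bond orders sum to 3 (valence 4) → 1 H
  atom 10: C, bond orders sum to 4 (valence 4) → 0 H
  atom 11: O, bond orders sum to 1 (valence 2) → 1 H
  atom 12: O, bond orders sum to 2 (valence 2) → 0 H
  atom 13: C, bond orders sum to 3 (valence 4) → 1 H
  atom 14: C, bond orders sum to 4 (valence 4) → 0 H
  atom 15: N, bond orders sum to 1 (valence 3) → 2 H
  atom 16: O, bond orders sum to 2 (valence 2) → 0 H
  atom 17: C, bond orders sum to 3 (valence 4) → 1 H
  atom 18: O, bond orders sum to 2 (valence 2) → 0 H
  atom 19: C, bond orders sum to 1 (valence 4) → 3 H
Totals → C:10, H:16, I:1, N:3, O:5.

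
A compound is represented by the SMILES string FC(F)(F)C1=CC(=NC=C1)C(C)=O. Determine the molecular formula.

Walk through each heavy atom and fill implicit hydrogens from standard valence (C 4, N 3, O 2, S 2, halogen 1):
  atom 1: F (halogen, monovalent) → 0 H
  atom 2: C, bond orders sum to 4 (valence 4) → 0 H
  atom 3: F (halogen, monovalent) → 0 H
  atom 4: F (halogen, monovalent) → 0 H
  atom 5: C, bond orders sum to 4 (valence 4) → 0 H
  atom 6: C, bond orders sum to 3 (valence 4) → 1 H
  atom 7: C, bond orders sum to 4 (valence 4) → 0 H
  atom 8: N, bond orders sum to 3 (valence 3) → 0 H
  atom 9: C, bond orders sum to 3 (valence 4) → 1 H
  atom 10: C, bond orders sum to 3 (valence 4) → 1 H
  atom 11: C, bond orders sum to 4 (valence 4) → 0 H
  atom 12: C, bond orders sum to 1 (valence 4) → 3 H
  atom 13: O, bond orders sum to 2 (valence 2) → 0 H
Totals → C:8, H:6, F:3, N:1, O:1.
In Hill order: C8H6F3NO.

C8H6F3NO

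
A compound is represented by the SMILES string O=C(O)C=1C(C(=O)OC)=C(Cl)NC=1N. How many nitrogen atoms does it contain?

2

Scan the SMILES for N atoms (remember two-letter symbols like Cl and Br are single atoms).
Nitrogen count: 2.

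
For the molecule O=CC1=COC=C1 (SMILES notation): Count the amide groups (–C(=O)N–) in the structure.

0

Scan the SMILES for the amide motif — none present.
Groups that are present: 1 aldehyde.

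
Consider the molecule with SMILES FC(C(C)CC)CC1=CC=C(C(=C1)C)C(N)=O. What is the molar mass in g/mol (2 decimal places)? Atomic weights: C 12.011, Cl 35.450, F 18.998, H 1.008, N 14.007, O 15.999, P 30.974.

First, the molecular formula is C14H20FNO (counting implicit H from valence).
  C: 14 × 12.011 = 168.154
  F: 1 × 18.998 = 18.998
  H: 20 × 1.008 = 20.160
  N: 1 × 14.007 = 14.007
  O: 1 × 15.999 = 15.999
Sum: 14×12.011 + 1×18.998 + 20×1.008 + 1×14.007 + 1×15.999 = 237.318 → 237.32 g/mol.

237.32 g/mol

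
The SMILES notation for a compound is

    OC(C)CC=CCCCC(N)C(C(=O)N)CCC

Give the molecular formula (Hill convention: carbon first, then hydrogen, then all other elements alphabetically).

C14H28N2O2

Walk through each heavy atom and fill implicit hydrogens from standard valence (C 4, N 3, O 2, S 2, halogen 1):
  atom 1: O, bond orders sum to 1 (valence 2) → 1 H
  atom 2: C, bond orders sum to 3 (valence 4) → 1 H
  atom 3: C, bond orders sum to 1 (valence 4) → 3 H
  atom 4: C, bond orders sum to 2 (valence 4) → 2 H
  atom 5: C, bond orders sum to 3 (valence 4) → 1 H
  atom 6: C, bond orders sum to 3 (valence 4) → 1 H
  atom 7: C, bond orders sum to 2 (valence 4) → 2 H
  atom 8: C, bond orders sum to 2 (valence 4) → 2 H
  atom 9: C, bond orders sum to 2 (valence 4) → 2 H
  atom 10: C, bond orders sum to 3 (valence 4) → 1 H
  atom 11: N, bond orders sum to 1 (valence 3) → 2 H
  atom 12: C, bond orders sum to 3 (valence 4) → 1 H
  atom 13: C, bond orders sum to 4 (valence 4) → 0 H
  atom 14: O, bond orders sum to 2 (valence 2) → 0 H
  atom 15: N, bond orders sum to 1 (valence 3) → 2 H
  atom 16: C, bond orders sum to 2 (valence 4) → 2 H
  atom 17: C, bond orders sum to 2 (valence 4) → 2 H
  atom 18: C, bond orders sum to 1 (valence 4) → 3 H
Totals → C:14, H:28, N:2, O:2.
In Hill order: C14H28N2O2.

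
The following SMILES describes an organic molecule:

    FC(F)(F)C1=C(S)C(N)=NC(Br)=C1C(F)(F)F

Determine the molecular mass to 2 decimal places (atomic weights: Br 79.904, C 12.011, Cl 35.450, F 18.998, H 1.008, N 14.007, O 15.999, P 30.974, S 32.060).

341.07 g/mol

First, the molecular formula is C7H3BrF6N2S (counting implicit H from valence).
  Br: 1 × 79.904 = 79.904
  C: 7 × 12.011 = 84.077
  F: 6 × 18.998 = 113.988
  H: 3 × 1.008 = 3.024
  N: 2 × 14.007 = 28.014
  S: 1 × 32.060 = 32.060
Sum: 1×79.904 + 7×12.011 + 6×18.998 + 3×1.008 + 2×14.007 + 1×32.060 = 341.067 → 341.07 g/mol.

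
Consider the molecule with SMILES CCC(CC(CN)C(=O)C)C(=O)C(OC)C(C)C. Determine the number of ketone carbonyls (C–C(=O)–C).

2

The ketone motif appears at heavy-atom positions 8, 11 in the SMILES.
Other groups present: 1 ether, 1 primary amine.
Ketone count: 2.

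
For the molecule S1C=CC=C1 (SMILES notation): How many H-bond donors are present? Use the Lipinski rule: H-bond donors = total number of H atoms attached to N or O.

Donors: find every N or O and count the H atoms it carries.
  (no N or O atoms present)
Lipinski HBD = 0.

0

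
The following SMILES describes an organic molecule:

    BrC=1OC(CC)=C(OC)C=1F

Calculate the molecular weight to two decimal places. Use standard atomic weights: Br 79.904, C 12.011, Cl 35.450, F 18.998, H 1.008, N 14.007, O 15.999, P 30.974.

223.04 g/mol

First, the molecular formula is C7H8BrFO2 (counting implicit H from valence).
  Br: 1 × 79.904 = 79.904
  C: 7 × 12.011 = 84.077
  F: 1 × 18.998 = 18.998
  H: 8 × 1.008 = 8.064
  O: 2 × 15.999 = 31.998
Sum: 1×79.904 + 7×12.011 + 1×18.998 + 8×1.008 + 2×15.999 = 223.041 → 223.04 g/mol.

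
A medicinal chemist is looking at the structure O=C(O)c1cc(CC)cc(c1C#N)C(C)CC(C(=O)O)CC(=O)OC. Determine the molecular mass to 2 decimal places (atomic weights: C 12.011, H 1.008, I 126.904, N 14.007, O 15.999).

347.37 g/mol

First, the molecular formula is C18H21NO6 (counting implicit H from valence).
  C: 18 × 12.011 = 216.198
  H: 21 × 1.008 = 21.168
  N: 1 × 14.007 = 14.007
  O: 6 × 15.999 = 95.994
Sum: 18×12.011 + 21×1.008 + 1×14.007 + 6×15.999 = 347.367 → 347.37 g/mol.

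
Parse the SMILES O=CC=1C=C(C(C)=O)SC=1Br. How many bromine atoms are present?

Scan the SMILES for Br atoms (remember two-letter symbols like Cl and Br are single atoms).
Bromine count: 1.

1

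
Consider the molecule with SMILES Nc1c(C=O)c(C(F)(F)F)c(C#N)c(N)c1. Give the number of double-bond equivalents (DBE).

Molecular formula: C9H6F3N3O.
DoU = (2C + 2 + N − H − X) / 2, where X is the halogen count and O/S are ignored.
    = (2·9 + 2 + 3 − 6 − 3) / 2 = 14 / 2 = 7.

7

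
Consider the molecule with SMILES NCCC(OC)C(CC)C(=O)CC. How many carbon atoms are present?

Count every carbon token in the SMILES (each C, including those in ring-closure positions and inside branches).
Carbon count: 10.

10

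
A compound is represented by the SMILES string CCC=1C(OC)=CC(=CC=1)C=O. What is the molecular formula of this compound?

Walk through each heavy atom and fill implicit hydrogens from standard valence (C 4, N 3, O 2, S 2, halogen 1):
  atom 1: C, bond orders sum to 1 (valence 4) → 3 H
  atom 2: C, bond orders sum to 2 (valence 4) → 2 H
  atom 3: C, bond orders sum to 4 (valence 4) → 0 H
  atom 4: C, bond orders sum to 4 (valence 4) → 0 H
  atom 5: O, bond orders sum to 2 (valence 2) → 0 H
  atom 6: C, bond orders sum to 1 (valence 4) → 3 H
  atom 7: C, bond orders sum to 3 (valence 4) → 1 H
  atom 8: C, bond orders sum to 4 (valence 4) → 0 H
  atom 9: C, bond orders sum to 3 (valence 4) → 1 H
  atom 10: C, bond orders sum to 3 (valence 4) → 1 H
  atom 11: C, bond orders sum to 3 (valence 4) → 1 H
  atom 12: O, bond orders sum to 2 (valence 2) → 0 H
Totals → C:10, H:12, O:2.

C10H12O2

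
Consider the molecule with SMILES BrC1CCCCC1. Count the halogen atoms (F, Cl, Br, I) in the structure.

Halogen atoms appear at heavy-atom position 1 (1×Br).
Halogen count: 1.

1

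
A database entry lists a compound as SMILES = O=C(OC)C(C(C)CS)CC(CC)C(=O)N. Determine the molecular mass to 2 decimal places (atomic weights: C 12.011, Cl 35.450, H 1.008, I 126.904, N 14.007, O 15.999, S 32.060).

247.35 g/mol

First, the molecular formula is C11H21NO3S (counting implicit H from valence).
  C: 11 × 12.011 = 132.121
  H: 21 × 1.008 = 21.168
  N: 1 × 14.007 = 14.007
  O: 3 × 15.999 = 47.997
  S: 1 × 32.060 = 32.060
Sum: 11×12.011 + 21×1.008 + 1×14.007 + 3×15.999 + 1×32.060 = 247.353 → 247.35 g/mol.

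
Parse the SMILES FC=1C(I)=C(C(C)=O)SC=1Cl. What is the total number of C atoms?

6

Count every carbon token in the SMILES (each C, including those in ring-closure positions and inside branches).
Carbon count: 6.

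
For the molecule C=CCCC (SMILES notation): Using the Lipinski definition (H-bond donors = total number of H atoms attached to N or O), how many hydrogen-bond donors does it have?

Donors: find every N or O and count the H atoms it carries.
  (no N or O atoms present)
Lipinski HBD = 0.

0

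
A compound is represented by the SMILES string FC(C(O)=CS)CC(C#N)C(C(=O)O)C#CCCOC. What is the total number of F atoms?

Scan the SMILES for F atoms (remember two-letter symbols like Cl and Br are single atoms).
Fluorine count: 1.

1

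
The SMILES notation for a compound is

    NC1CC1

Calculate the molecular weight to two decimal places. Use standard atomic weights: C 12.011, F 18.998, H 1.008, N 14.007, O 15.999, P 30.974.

57.10 g/mol

First, the molecular formula is C3H7N (counting implicit H from valence).
  C: 3 × 12.011 = 36.033
  H: 7 × 1.008 = 7.056
  N: 1 × 14.007 = 14.007
Sum: 3×12.011 + 7×1.008 + 1×14.007 = 57.096 → 57.10 g/mol.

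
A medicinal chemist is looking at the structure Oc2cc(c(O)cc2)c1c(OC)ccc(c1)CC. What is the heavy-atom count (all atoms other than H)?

Every atom symbol written in the SMILES (organic subset) is one heavy atom; implicit H are not written.
Heavy atoms by element → C:15, O:3.
Total: 18.

18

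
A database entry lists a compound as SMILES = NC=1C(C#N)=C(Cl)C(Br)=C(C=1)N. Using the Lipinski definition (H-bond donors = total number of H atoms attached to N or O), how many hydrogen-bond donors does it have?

4

Donors: find every N or O and count the H atoms it carries.
  atom 1 (N): bond orders sum to 1 → 2 H
  atom 5 (N): bond orders sum to 3 → 0 H
  atom 12 (N): bond orders sum to 1 → 2 H
Lipinski HBD = 4.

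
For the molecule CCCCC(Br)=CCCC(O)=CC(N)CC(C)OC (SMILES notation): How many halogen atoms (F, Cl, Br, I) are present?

Halogen atoms appear at heavy-atom position 6 (1×Br).
Other groups present: 2 alkene, 1 ether, 1 hydroxyl, 1 primary amine.
Halogen count: 1.

1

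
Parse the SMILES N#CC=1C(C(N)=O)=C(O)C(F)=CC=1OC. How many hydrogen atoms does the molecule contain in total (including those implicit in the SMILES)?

7

Walk through each heavy atom and fill implicit hydrogens from standard valence (C 4, N 3, O 2, S 2, halogen 1):
  atom 1: N, bond orders sum to 3 (valence 3) → 0 H
  atom 2: C, bond orders sum to 4 (valence 4) → 0 H
  atom 3: C, bond orders sum to 4 (valence 4) → 0 H
  atom 4: C, bond orders sum to 4 (valence 4) → 0 H
  atom 5: C, bond orders sum to 4 (valence 4) → 0 H
  atom 6: N, bond orders sum to 1 (valence 3) → 2 H
  atom 7: O, bond orders sum to 2 (valence 2) → 0 H
  atom 8: C, bond orders sum to 4 (valence 4) → 0 H
  atom 9: O, bond orders sum to 1 (valence 2) → 1 H
  atom 10: C, bond orders sum to 4 (valence 4) → 0 H
  atom 11: F (halogen, monovalent) → 0 H
  atom 12: C, bond orders sum to 3 (valence 4) → 1 H
  atom 13: C, bond orders sum to 4 (valence 4) → 0 H
  atom 14: O, bond orders sum to 2 (valence 2) → 0 H
  atom 15: C, bond orders sum to 1 (valence 4) → 3 H
Total hydrogens: 7.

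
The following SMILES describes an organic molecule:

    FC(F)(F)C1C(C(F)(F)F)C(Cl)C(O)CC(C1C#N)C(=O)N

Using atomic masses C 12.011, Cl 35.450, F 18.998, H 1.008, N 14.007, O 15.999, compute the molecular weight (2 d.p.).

352.66 g/mol

First, the molecular formula is C11H11ClF6N2O2 (counting implicit H from valence).
  C: 11 × 12.011 = 132.121
  Cl: 1 × 35.450 = 35.450
  F: 6 × 18.998 = 113.988
  H: 11 × 1.008 = 11.088
  N: 2 × 14.007 = 28.014
  O: 2 × 15.999 = 31.998
Sum: 11×12.011 + 1×35.450 + 6×18.998 + 11×1.008 + 2×14.007 + 2×15.999 = 352.659 → 352.66 g/mol.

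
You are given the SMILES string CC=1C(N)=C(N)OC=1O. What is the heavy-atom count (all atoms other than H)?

9

Every atom symbol written in the SMILES (organic subset) is one heavy atom; implicit H are not written.
Heavy atoms by element → C:5, N:2, O:2.
Total: 9.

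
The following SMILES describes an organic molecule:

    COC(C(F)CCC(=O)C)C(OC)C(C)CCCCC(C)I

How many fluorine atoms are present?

1

Scan the SMILES for F atoms (remember two-letter symbols like Cl and Br are single atoms).
Fluorine count: 1.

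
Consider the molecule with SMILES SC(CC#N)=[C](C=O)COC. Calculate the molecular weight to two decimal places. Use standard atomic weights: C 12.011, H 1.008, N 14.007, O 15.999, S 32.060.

First, the molecular formula is C7H9NO2S (counting implicit H from valence).
  C: 7 × 12.011 = 84.077
  H: 9 × 1.008 = 9.072
  N: 1 × 14.007 = 14.007
  O: 2 × 15.999 = 31.998
  S: 1 × 32.060 = 32.060
Sum: 7×12.011 + 9×1.008 + 1×14.007 + 2×15.999 + 1×32.060 = 171.214 → 171.21 g/mol.

171.21 g/mol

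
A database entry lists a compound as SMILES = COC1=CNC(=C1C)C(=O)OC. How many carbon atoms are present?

Count every carbon token in the SMILES (each C, including those in ring-closure positions and inside branches).
Carbon count: 8.

8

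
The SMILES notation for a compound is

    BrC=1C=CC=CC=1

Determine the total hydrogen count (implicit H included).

5

Walk through each heavy atom and fill implicit hydrogens from standard valence (C 4, N 3, O 2, S 2, halogen 1):
  atom 1: Br (halogen, monovalent) → 0 H
  atom 2: C, bond orders sum to 4 (valence 4) → 0 H
  atom 3: C, bond orders sum to 3 (valence 4) → 1 H
  atom 4: C, bond orders sum to 3 (valence 4) → 1 H
  atom 5: C, bond orders sum to 3 (valence 4) → 1 H
  atom 6: C, bond orders sum to 3 (valence 4) → 1 H
  atom 7: C, bond orders sum to 3 (valence 4) → 1 H
Total hydrogens: 5.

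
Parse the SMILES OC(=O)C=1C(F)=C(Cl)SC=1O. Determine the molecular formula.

C5H2ClFO3S

Walk through each heavy atom and fill implicit hydrogens from standard valence (C 4, N 3, O 2, S 2, halogen 1):
  atom 1: O, bond orders sum to 1 (valence 2) → 1 H
  atom 2: C, bond orders sum to 4 (valence 4) → 0 H
  atom 3: O, bond orders sum to 2 (valence 2) → 0 H
  atom 4: C, bond orders sum to 4 (valence 4) → 0 H
  atom 5: C, bond orders sum to 4 (valence 4) → 0 H
  atom 6: F (halogen, monovalent) → 0 H
  atom 7: C, bond orders sum to 4 (valence 4) → 0 H
  atom 8: Cl (halogen, monovalent) → 0 H
  atom 9: S, bond orders sum to 2 (valence 2) → 0 H
  atom 10: C, bond orders sum to 4 (valence 4) → 0 H
  atom 11: O, bond orders sum to 1 (valence 2) → 1 H
Totals → C:5, H:2, Cl:1, F:1, O:3, S:1.
In Hill order: C5H2ClFO3S.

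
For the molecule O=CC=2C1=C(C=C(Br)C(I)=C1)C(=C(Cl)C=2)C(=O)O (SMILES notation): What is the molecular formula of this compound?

Walk through each heavy atom and fill implicit hydrogens from standard valence (C 4, N 3, O 2, S 2, halogen 1):
  atom 1: O, bond orders sum to 2 (valence 2) → 0 H
  atom 2: C, bond orders sum to 3 (valence 4) → 1 H
  atom 3: C, bond orders sum to 4 (valence 4) → 0 H
  atom 4: C, bond orders sum to 4 (valence 4) → 0 H
  atom 5: C, bond orders sum to 4 (valence 4) → 0 H
  atom 6: C, bond orders sum to 3 (valence 4) → 1 H
  atom 7: C, bond orders sum to 4 (valence 4) → 0 H
  atom 8: Br (halogen, monovalent) → 0 H
  atom 9: C, bond orders sum to 4 (valence 4) → 0 H
  atom 10: I (halogen, monovalent) → 0 H
  atom 11: C, bond orders sum to 3 (valence 4) → 1 H
  atom 12: C, bond orders sum to 4 (valence 4) → 0 H
  atom 13: C, bond orders sum to 4 (valence 4) → 0 H
  atom 14: Cl (halogen, monovalent) → 0 H
  atom 15: C, bond orders sum to 3 (valence 4) → 1 H
  atom 16: C, bond orders sum to 4 (valence 4) → 0 H
  atom 17: O, bond orders sum to 2 (valence 2) → 0 H
  atom 18: O, bond orders sum to 1 (valence 2) → 1 H
Totals → C:12, H:5, Br:1, Cl:1, I:1, O:3.
In Hill order: C12H5BrClIO3.

C12H5BrClIO3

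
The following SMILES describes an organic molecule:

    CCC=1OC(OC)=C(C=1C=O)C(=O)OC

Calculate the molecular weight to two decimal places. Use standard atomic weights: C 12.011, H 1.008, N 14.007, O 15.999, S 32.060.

212.20 g/mol

First, the molecular formula is C10H12O5 (counting implicit H from valence).
  C: 10 × 12.011 = 120.110
  H: 12 × 1.008 = 12.096
  O: 5 × 15.999 = 79.995
Sum: 10×12.011 + 12×1.008 + 5×15.999 = 212.201 → 212.20 g/mol.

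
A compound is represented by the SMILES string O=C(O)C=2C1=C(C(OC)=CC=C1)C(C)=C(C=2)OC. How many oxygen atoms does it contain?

Scan the SMILES for O atoms (remember two-letter symbols like Cl and Br are single atoms).
Oxygen count: 4.

4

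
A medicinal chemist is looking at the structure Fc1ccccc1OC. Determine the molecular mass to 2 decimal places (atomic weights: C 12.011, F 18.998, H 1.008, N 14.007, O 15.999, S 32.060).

First, the molecular formula is C7H7FO (counting implicit H from valence).
  C: 7 × 12.011 = 84.077
  F: 1 × 18.998 = 18.998
  H: 7 × 1.008 = 7.056
  O: 1 × 15.999 = 15.999
Sum: 7×12.011 + 1×18.998 + 7×1.008 + 1×15.999 = 126.130 → 126.13 g/mol.

126.13 g/mol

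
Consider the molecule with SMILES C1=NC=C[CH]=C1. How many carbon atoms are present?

Count every carbon token in the SMILES (each C, including those in ring-closure positions and inside branches).
Carbon count: 5.

5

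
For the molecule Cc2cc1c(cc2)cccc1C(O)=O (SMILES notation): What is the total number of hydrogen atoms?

10

Walk through each heavy atom and fill implicit hydrogens from standard valence (C 4, N 3, O 2, S 2, halogen 1); for lowercase aromatic atoms, an aromatic c carries 1 H when it has two neighbours and 0 H with three, and aromatic n carries 0 H:
  atom 1: C, bond orders sum to 1 (valence 4) → 3 H
  atom 2: aromatic c, 3 neighbours → 0 H
  atom 3: aromatic c, 2 neighbours → 1 H
  atom 4: aromatic c, 3 neighbours → 0 H
  atom 5: aromatic c, 3 neighbours → 0 H
  atom 6: aromatic c, 2 neighbours → 1 H
  atom 7: aromatic c, 2 neighbours → 1 H
  atom 8: aromatic c, 2 neighbours → 1 H
  atom 9: aromatic c, 2 neighbours → 1 H
  atom 10: aromatic c, 2 neighbours → 1 H
  atom 11: aromatic c, 3 neighbours → 0 H
  atom 12: C, bond orders sum to 4 (valence 4) → 0 H
  atom 13: O, bond orders sum to 1 (valence 2) → 1 H
  atom 14: O, bond orders sum to 2 (valence 2) → 0 H
Total hydrogens: 10.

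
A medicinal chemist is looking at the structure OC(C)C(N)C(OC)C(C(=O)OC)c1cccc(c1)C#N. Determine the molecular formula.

Walk through each heavy atom and fill implicit hydrogens from standard valence (C 4, N 3, O 2, S 2, halogen 1); for lowercase aromatic atoms, an aromatic c carries 1 H when it has two neighbours and 0 H with three, and aromatic n carries 0 H:
  atom 1: O, bond orders sum to 1 (valence 2) → 1 H
  atom 2: C, bond orders sum to 3 (valence 4) → 1 H
  atom 3: C, bond orders sum to 1 (valence 4) → 3 H
  atom 4: C, bond orders sum to 3 (valence 4) → 1 H
  atom 5: N, bond orders sum to 1 (valence 3) → 2 H
  atom 6: C, bond orders sum to 3 (valence 4) → 1 H
  atom 7: O, bond orders sum to 2 (valence 2) → 0 H
  atom 8: C, bond orders sum to 1 (valence 4) → 3 H
  atom 9: C, bond orders sum to 3 (valence 4) → 1 H
  atom 10: C, bond orders sum to 4 (valence 4) → 0 H
  atom 11: O, bond orders sum to 2 (valence 2) → 0 H
  atom 12: O, bond orders sum to 2 (valence 2) → 0 H
  atom 13: C, bond orders sum to 1 (valence 4) → 3 H
  atom 14: aromatic c, 3 neighbours → 0 H
  atom 15: aromatic c, 2 neighbours → 1 H
  atom 16: aromatic c, 2 neighbours → 1 H
  atom 17: aromatic c, 2 neighbours → 1 H
  atom 18: aromatic c, 3 neighbours → 0 H
  atom 19: aromatic c, 2 neighbours → 1 H
  atom 20: C, bond orders sum to 4 (valence 4) → 0 H
  atom 21: N, bond orders sum to 3 (valence 3) → 0 H
Totals → C:15, H:20, N:2, O:4.

C15H20N2O4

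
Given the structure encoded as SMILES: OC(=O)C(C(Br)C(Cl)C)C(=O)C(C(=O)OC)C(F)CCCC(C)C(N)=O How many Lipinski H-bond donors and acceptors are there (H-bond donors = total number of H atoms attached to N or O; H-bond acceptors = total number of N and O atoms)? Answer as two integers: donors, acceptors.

Donors: find every N or O and count the H atoms it carries.
  atom 1 (O): bond orders sum to 1 → 1 H
  atom 3 (O): bond orders sum to 2 → 0 H
  atom 11 (O): bond orders sum to 2 → 0 H
  atom 14 (O): bond orders sum to 2 → 0 H
  atom 15 (O): bond orders sum to 2 → 0 H
  atom 25 (N): bond orders sum to 1 → 2 H
  atom 26 (O): bond orders sum to 2 → 0 H
Lipinski HBD = 3.
Acceptors: N atoms = 1, O atoms = 6 → HBA = 7.

3, 7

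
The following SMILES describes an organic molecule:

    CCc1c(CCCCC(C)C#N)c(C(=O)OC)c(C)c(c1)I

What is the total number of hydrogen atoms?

Walk through each heavy atom and fill implicit hydrogens from standard valence (C 4, N 3, O 2, S 2, halogen 1); for lowercase aromatic atoms, an aromatic c carries 1 H when it has two neighbours and 0 H with three, and aromatic n carries 0 H:
  atom 1: C, bond orders sum to 1 (valence 4) → 3 H
  atom 2: C, bond orders sum to 2 (valence 4) → 2 H
  atom 3: aromatic c, 3 neighbours → 0 H
  atom 4: aromatic c, 3 neighbours → 0 H
  atom 5: C, bond orders sum to 2 (valence 4) → 2 H
  atom 6: C, bond orders sum to 2 (valence 4) → 2 H
  atom 7: C, bond orders sum to 2 (valence 4) → 2 H
  atom 8: C, bond orders sum to 2 (valence 4) → 2 H
  atom 9: C, bond orders sum to 3 (valence 4) → 1 H
  atom 10: C, bond orders sum to 1 (valence 4) → 3 H
  atom 11: C, bond orders sum to 4 (valence 4) → 0 H
  atom 12: N, bond orders sum to 3 (valence 3) → 0 H
  atom 13: aromatic c, 3 neighbours → 0 H
  atom 14: C, bond orders sum to 4 (valence 4) → 0 H
  atom 15: O, bond orders sum to 2 (valence 2) → 0 H
  atom 16: O, bond orders sum to 2 (valence 2) → 0 H
  atom 17: C, bond orders sum to 1 (valence 4) → 3 H
  atom 18: aromatic c, 3 neighbours → 0 H
  atom 19: C, bond orders sum to 1 (valence 4) → 3 H
  atom 20: aromatic c, 3 neighbours → 0 H
  atom 21: aromatic c, 2 neighbours → 1 H
  atom 22: I (halogen, monovalent) → 0 H
Total hydrogens: 24.

24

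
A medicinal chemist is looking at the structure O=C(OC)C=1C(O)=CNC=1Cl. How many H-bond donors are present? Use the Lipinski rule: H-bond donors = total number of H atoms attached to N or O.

2

Donors: find every N or O and count the H atoms it carries.
  atom 1 (O): bond orders sum to 2 → 0 H
  atom 3 (O): bond orders sum to 2 → 0 H
  atom 7 (O): bond orders sum to 1 → 1 H
  atom 9 (N): bond orders sum to 2 → 1 H
Lipinski HBD = 2.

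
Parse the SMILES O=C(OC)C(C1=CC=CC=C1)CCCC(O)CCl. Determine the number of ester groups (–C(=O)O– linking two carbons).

1

The ester motif appears at heavy-atom position 2 in the SMILES.
Other groups present: 1 hydroxyl.
Ester count: 1.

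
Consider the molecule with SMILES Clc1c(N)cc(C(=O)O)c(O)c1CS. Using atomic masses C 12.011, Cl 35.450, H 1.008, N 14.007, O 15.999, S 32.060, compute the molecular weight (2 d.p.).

233.67 g/mol

First, the molecular formula is C8H8ClNO3S (counting implicit H from valence).
  C: 8 × 12.011 = 96.088
  Cl: 1 × 35.450 = 35.450
  H: 8 × 1.008 = 8.064
  N: 1 × 14.007 = 14.007
  O: 3 × 15.999 = 47.997
  S: 1 × 32.060 = 32.060
Sum: 8×12.011 + 1×35.450 + 8×1.008 + 1×14.007 + 3×15.999 + 1×32.060 = 233.666 → 233.67 g/mol.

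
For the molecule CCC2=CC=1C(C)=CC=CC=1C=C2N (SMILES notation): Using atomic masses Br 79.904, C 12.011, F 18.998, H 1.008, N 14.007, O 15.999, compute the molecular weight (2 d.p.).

First, the molecular formula is C13H15N (counting implicit H from valence).
  C: 13 × 12.011 = 156.143
  H: 15 × 1.008 = 15.120
  N: 1 × 14.007 = 14.007
Sum: 13×12.011 + 15×1.008 + 1×14.007 = 185.270 → 185.27 g/mol.

185.27 g/mol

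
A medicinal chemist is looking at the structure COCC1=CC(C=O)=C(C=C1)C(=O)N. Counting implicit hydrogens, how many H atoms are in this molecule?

Walk through each heavy atom and fill implicit hydrogens from standard valence (C 4, N 3, O 2, S 2, halogen 1):
  atom 1: C, bond orders sum to 1 (valence 4) → 3 H
  atom 2: O, bond orders sum to 2 (valence 2) → 0 H
  atom 3: C, bond orders sum to 2 (valence 4) → 2 H
  atom 4: C, bond orders sum to 4 (valence 4) → 0 H
  atom 5: C, bond orders sum to 3 (valence 4) → 1 H
  atom 6: C, bond orders sum to 4 (valence 4) → 0 H
  atom 7: C, bond orders sum to 3 (valence 4) → 1 H
  atom 8: O, bond orders sum to 2 (valence 2) → 0 H
  atom 9: C, bond orders sum to 4 (valence 4) → 0 H
  atom 10: C, bond orders sum to 3 (valence 4) → 1 H
  atom 11: C, bond orders sum to 3 (valence 4) → 1 H
  atom 12: C, bond orders sum to 4 (valence 4) → 0 H
  atom 13: O, bond orders sum to 2 (valence 2) → 0 H
  atom 14: N, bond orders sum to 1 (valence 3) → 2 H
Total hydrogens: 11.

11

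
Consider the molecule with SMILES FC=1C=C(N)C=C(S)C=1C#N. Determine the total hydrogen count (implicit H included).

Walk through each heavy atom and fill implicit hydrogens from standard valence (C 4, N 3, O 2, S 2, halogen 1):
  atom 1: F (halogen, monovalent) → 0 H
  atom 2: C, bond orders sum to 4 (valence 4) → 0 H
  atom 3: C, bond orders sum to 3 (valence 4) → 1 H
  atom 4: C, bond orders sum to 4 (valence 4) → 0 H
  atom 5: N, bond orders sum to 1 (valence 3) → 2 H
  atom 6: C, bond orders sum to 3 (valence 4) → 1 H
  atom 7: C, bond orders sum to 4 (valence 4) → 0 H
  atom 8: S, bond orders sum to 1 (valence 2) → 1 H
  atom 9: C, bond orders sum to 4 (valence 4) → 0 H
  atom 10: C, bond orders sum to 4 (valence 4) → 0 H
  atom 11: N, bond orders sum to 3 (valence 3) → 0 H
Total hydrogens: 5.

5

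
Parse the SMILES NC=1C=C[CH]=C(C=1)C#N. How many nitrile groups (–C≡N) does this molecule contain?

1

The nitrile motif appears at heavy-atom position 8 in the SMILES.
Other groups present: 1 primary amine.
Nitrile count: 1.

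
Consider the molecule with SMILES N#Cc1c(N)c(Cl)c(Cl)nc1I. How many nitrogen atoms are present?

3

Scan the SMILES for N atoms (remember two-letter symbols like Cl and Br are single atoms).
Nitrogen count: 3.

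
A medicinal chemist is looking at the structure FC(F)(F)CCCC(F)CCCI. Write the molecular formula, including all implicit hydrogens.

C8H13F4I

Walk through each heavy atom and fill implicit hydrogens from standard valence (C 4, N 3, O 2, S 2, halogen 1):
  atom 1: F (halogen, monovalent) → 0 H
  atom 2: C, bond orders sum to 4 (valence 4) → 0 H
  atom 3: F (halogen, monovalent) → 0 H
  atom 4: F (halogen, monovalent) → 0 H
  atom 5: C, bond orders sum to 2 (valence 4) → 2 H
  atom 6: C, bond orders sum to 2 (valence 4) → 2 H
  atom 7: C, bond orders sum to 2 (valence 4) → 2 H
  atom 8: C, bond orders sum to 3 (valence 4) → 1 H
  atom 9: F (halogen, monovalent) → 0 H
  atom 10: C, bond orders sum to 2 (valence 4) → 2 H
  atom 11: C, bond orders sum to 2 (valence 4) → 2 H
  atom 12: C, bond orders sum to 2 (valence 4) → 2 H
  atom 13: I (halogen, monovalent) → 0 H
Totals → C:8, H:13, F:4, I:1.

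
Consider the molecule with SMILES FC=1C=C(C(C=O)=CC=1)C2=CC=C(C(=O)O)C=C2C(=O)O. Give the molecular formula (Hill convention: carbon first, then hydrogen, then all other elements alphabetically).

Walk through each heavy atom and fill implicit hydrogens from standard valence (C 4, N 3, O 2, S 2, halogen 1):
  atom 1: F (halogen, monovalent) → 0 H
  atom 2: C, bond orders sum to 4 (valence 4) → 0 H
  atom 3: C, bond orders sum to 3 (valence 4) → 1 H
  atom 4: C, bond orders sum to 4 (valence 4) → 0 H
  atom 5: C, bond orders sum to 4 (valence 4) → 0 H
  atom 6: C, bond orders sum to 3 (valence 4) → 1 H
  atom 7: O, bond orders sum to 2 (valence 2) → 0 H
  atom 8: C, bond orders sum to 3 (valence 4) → 1 H
  atom 9: C, bond orders sum to 3 (valence 4) → 1 H
  atom 10: C, bond orders sum to 4 (valence 4) → 0 H
  atom 11: C, bond orders sum to 3 (valence 4) → 1 H
  atom 12: C, bond orders sum to 3 (valence 4) → 1 H
  atom 13: C, bond orders sum to 4 (valence 4) → 0 H
  atom 14: C, bond orders sum to 4 (valence 4) → 0 H
  atom 15: O, bond orders sum to 2 (valence 2) → 0 H
  atom 16: O, bond orders sum to 1 (valence 2) → 1 H
  atom 17: C, bond orders sum to 3 (valence 4) → 1 H
  atom 18: C, bond orders sum to 4 (valence 4) → 0 H
  atom 19: C, bond orders sum to 4 (valence 4) → 0 H
  atom 20: O, bond orders sum to 2 (valence 2) → 0 H
  atom 21: O, bond orders sum to 1 (valence 2) → 1 H
Totals → C:15, H:9, F:1, O:5.

C15H9FO5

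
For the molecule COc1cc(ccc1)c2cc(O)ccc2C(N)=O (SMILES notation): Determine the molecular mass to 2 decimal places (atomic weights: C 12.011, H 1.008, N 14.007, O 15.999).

243.26 g/mol

First, the molecular formula is C14H13NO3 (counting implicit H from valence).
  C: 14 × 12.011 = 168.154
  H: 13 × 1.008 = 13.104
  N: 1 × 14.007 = 14.007
  O: 3 × 15.999 = 47.997
Sum: 14×12.011 + 13×1.008 + 1×14.007 + 3×15.999 = 243.262 → 243.26 g/mol.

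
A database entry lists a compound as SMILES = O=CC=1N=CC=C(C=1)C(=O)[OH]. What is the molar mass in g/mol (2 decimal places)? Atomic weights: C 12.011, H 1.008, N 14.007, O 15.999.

151.12 g/mol

First, the molecular formula is C7H5NO3 (counting implicit H from valence).
  C: 7 × 12.011 = 84.077
  H: 5 × 1.008 = 5.040
  N: 1 × 14.007 = 14.007
  O: 3 × 15.999 = 47.997
Sum: 7×12.011 + 5×1.008 + 1×14.007 + 3×15.999 = 151.121 → 151.12 g/mol.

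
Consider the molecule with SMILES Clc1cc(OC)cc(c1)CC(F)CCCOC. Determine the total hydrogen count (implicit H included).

Walk through each heavy atom and fill implicit hydrogens from standard valence (C 4, N 3, O 2, S 2, halogen 1); for lowercase aromatic atoms, an aromatic c carries 1 H when it has two neighbours and 0 H with three, and aromatic n carries 0 H:
  atom 1: Cl (halogen, monovalent) → 0 H
  atom 2: aromatic c, 3 neighbours → 0 H
  atom 3: aromatic c, 2 neighbours → 1 H
  atom 4: aromatic c, 3 neighbours → 0 H
  atom 5: O, bond orders sum to 2 (valence 2) → 0 H
  atom 6: C, bond orders sum to 1 (valence 4) → 3 H
  atom 7: aromatic c, 2 neighbours → 1 H
  atom 8: aromatic c, 3 neighbours → 0 H
  atom 9: aromatic c, 2 neighbours → 1 H
  atom 10: C, bond orders sum to 2 (valence 4) → 2 H
  atom 11: C, bond orders sum to 3 (valence 4) → 1 H
  atom 12: F (halogen, monovalent) → 0 H
  atom 13: C, bond orders sum to 2 (valence 4) → 2 H
  atom 14: C, bond orders sum to 2 (valence 4) → 2 H
  atom 15: C, bond orders sum to 2 (valence 4) → 2 H
  atom 16: O, bond orders sum to 2 (valence 2) → 0 H
  atom 17: C, bond orders sum to 1 (valence 4) → 3 H
Total hydrogens: 18.

18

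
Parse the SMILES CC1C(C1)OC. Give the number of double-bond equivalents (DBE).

Degree of unsaturation = (number of rings) + (number of π bonds).
Ring closures in the SMILES: 1.
π bonds: none → 0 DoU from unsaturation.
Total DoU = 1 + 0 = 1.

1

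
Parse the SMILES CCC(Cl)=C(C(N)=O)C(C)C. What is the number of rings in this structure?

In SMILES, each pair of matching ring-closure digits denotes one ring-closing bond; the number of such bonds equals the number of independent rings.
Ring-closure bonds here: 0.

0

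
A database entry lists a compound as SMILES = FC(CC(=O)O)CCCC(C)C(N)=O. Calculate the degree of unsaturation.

Degree of unsaturation = (number of rings) + (number of π bonds).
Ring closures in the SMILES: 0.
π bonds: 2 double bonds (each 1 DoU) → 2 DoU from unsaturation.
Total DoU = 0 + 2 = 2.

2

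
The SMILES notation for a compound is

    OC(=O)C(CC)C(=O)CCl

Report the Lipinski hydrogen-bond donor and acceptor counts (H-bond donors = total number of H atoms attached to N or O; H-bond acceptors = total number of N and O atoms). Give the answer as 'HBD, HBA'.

1, 3

Donors: find every N or O and count the H atoms it carries.
  atom 1 (O): bond orders sum to 1 → 1 H
  atom 3 (O): bond orders sum to 2 → 0 H
  atom 8 (O): bond orders sum to 2 → 0 H
Lipinski HBD = 1.
Acceptors: N atoms = 0, O atoms = 3 → HBA = 3.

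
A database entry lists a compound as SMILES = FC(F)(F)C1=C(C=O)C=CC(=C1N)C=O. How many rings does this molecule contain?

In SMILES, each pair of matching ring-closure digits denotes one ring-closing bond; the number of such bonds equals the number of independent rings.
Ring-closure bonds here: 1.

1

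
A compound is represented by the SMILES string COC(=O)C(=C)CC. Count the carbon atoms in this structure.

Count every carbon token in the SMILES (each C, including those in ring-closure positions and inside branches).
Carbon count: 6.

6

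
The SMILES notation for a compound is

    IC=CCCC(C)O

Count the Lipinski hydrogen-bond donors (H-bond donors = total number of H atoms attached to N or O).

Donors: find every N or O and count the H atoms it carries.
  atom 8 (O): bond orders sum to 1 → 1 H
Lipinski HBD = 1.

1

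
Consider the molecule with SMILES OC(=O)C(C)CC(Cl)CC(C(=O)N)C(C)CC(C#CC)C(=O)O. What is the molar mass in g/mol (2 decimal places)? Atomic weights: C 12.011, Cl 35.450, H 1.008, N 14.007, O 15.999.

345.82 g/mol

First, the molecular formula is C16H24ClNO5 (counting implicit H from valence).
  C: 16 × 12.011 = 192.176
  Cl: 1 × 35.450 = 35.450
  H: 24 × 1.008 = 24.192
  N: 1 × 14.007 = 14.007
  O: 5 × 15.999 = 79.995
Sum: 16×12.011 + 1×35.450 + 24×1.008 + 1×14.007 + 5×15.999 = 345.820 → 345.82 g/mol.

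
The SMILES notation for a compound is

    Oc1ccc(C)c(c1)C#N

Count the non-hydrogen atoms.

10

Every atom symbol written in the SMILES (organic subset) is one heavy atom; implicit H are not written.
Heavy atoms by element → C:8, N:1, O:1.
Total: 10.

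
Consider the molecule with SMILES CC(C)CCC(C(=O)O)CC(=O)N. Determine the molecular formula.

C9H17NO3

Walk through each heavy atom and fill implicit hydrogens from standard valence (C 4, N 3, O 2, S 2, halogen 1):
  atom 1: C, bond orders sum to 1 (valence 4) → 3 H
  atom 2: C, bond orders sum to 3 (valence 4) → 1 H
  atom 3: C, bond orders sum to 1 (valence 4) → 3 H
  atom 4: C, bond orders sum to 2 (valence 4) → 2 H
  atom 5: C, bond orders sum to 2 (valence 4) → 2 H
  atom 6: C, bond orders sum to 3 (valence 4) → 1 H
  atom 7: C, bond orders sum to 4 (valence 4) → 0 H
  atom 8: O, bond orders sum to 2 (valence 2) → 0 H
  atom 9: O, bond orders sum to 1 (valence 2) → 1 H
  atom 10: C, bond orders sum to 2 (valence 4) → 2 H
  atom 11: C, bond orders sum to 4 (valence 4) → 0 H
  atom 12: O, bond orders sum to 2 (valence 2) → 0 H
  atom 13: N, bond orders sum to 1 (valence 3) → 2 H
Totals → C:9, H:17, N:1, O:3.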